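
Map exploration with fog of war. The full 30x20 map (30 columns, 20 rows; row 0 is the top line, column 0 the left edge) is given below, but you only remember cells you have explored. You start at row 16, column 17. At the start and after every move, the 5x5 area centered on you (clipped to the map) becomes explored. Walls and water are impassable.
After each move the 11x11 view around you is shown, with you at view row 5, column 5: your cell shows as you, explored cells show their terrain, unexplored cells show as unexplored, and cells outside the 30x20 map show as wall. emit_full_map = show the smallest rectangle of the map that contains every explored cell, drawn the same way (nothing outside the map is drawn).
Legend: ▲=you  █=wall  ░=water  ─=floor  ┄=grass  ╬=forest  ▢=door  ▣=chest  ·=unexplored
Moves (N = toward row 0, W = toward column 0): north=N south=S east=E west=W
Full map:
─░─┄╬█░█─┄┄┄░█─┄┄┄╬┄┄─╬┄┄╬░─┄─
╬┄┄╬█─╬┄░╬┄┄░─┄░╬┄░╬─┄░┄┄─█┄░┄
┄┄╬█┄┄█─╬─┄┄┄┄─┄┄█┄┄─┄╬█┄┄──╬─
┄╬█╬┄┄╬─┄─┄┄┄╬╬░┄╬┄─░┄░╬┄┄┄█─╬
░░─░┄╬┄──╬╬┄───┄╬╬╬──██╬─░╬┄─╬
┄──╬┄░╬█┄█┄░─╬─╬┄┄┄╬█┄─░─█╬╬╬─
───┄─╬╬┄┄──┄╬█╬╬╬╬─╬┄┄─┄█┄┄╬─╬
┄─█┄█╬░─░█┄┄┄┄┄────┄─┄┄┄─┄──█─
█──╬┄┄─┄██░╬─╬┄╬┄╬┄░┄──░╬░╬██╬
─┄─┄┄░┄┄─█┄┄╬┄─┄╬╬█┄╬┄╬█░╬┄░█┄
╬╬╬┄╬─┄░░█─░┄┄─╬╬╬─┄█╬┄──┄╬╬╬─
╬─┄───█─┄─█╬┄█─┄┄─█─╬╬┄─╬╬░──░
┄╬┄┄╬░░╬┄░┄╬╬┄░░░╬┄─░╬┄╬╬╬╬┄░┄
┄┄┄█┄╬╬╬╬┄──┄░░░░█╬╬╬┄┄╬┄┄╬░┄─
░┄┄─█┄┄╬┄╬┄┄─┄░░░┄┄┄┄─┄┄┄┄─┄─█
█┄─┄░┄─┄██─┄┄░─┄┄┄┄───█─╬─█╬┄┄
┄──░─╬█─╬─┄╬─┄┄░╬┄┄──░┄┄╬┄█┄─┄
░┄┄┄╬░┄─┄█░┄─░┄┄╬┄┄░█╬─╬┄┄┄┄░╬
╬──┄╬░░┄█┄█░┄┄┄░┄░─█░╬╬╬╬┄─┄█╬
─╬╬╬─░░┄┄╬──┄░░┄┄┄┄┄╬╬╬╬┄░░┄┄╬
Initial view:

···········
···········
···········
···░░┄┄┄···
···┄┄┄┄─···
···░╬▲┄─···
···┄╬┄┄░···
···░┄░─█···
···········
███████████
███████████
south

···········
···········
···░░┄┄┄···
···┄┄┄┄─···
···░╬┄┄─···
···┄╬▲┄░···
···░┄░─█···
···┄┄┄┄┄···
███████████
███████████
███████████

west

···········
···········
····░░┄┄┄··
···─┄┄┄┄─··
···┄░╬┄┄─··
···┄┄▲┄┄░··
···┄░┄░─█··
···░┄┄┄┄┄··
███████████
███████████
███████████

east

···········
···········
···░░┄┄┄···
··─┄┄┄┄─···
··┄░╬┄┄─···
··┄┄╬▲┄░···
··┄░┄░─█···
··░┄┄┄┄┄···
███████████
███████████
███████████

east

···········
···········
··░░┄┄┄····
·─┄┄┄┄──···
·┄░╬┄┄──···
·┄┄╬┄▲░█···
·┄░┄░─█░···
·░┄┄┄┄┄╬···
███████████
███████████
███████████

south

···········
··░░┄┄┄····
·─┄┄┄┄──···
·┄░╬┄┄──···
·┄┄╬┄┄░█···
·┄░┄░▲█░···
·░┄┄┄┄┄╬···
███████████
███████████
███████████
███████████

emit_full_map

·░░┄┄┄·
─┄┄┄┄──
┄░╬┄┄──
┄┄╬┄┄░█
┄░┄░▲█░
░┄┄┄┄┄╬

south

··░░┄┄┄····
·─┄┄┄┄──···
·┄░╬┄┄──···
·┄┄╬┄┄░█···
·┄░┄░─█░···
·░┄┄┄▲┄╬···
███████████
███████████
███████████
███████████
███████████

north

···········
··░░┄┄┄····
·─┄┄┄┄──···
·┄░╬┄┄──···
·┄┄╬┄┄░█···
·┄░┄░▲█░···
·░┄┄┄┄┄╬···
███████████
███████████
███████████
███████████

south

··░░┄┄┄····
·─┄┄┄┄──···
·┄░╬┄┄──···
·┄┄╬┄┄░█···
·┄░┄░─█░···
·░┄┄┄▲┄╬···
███████████
███████████
███████████
███████████
███████████


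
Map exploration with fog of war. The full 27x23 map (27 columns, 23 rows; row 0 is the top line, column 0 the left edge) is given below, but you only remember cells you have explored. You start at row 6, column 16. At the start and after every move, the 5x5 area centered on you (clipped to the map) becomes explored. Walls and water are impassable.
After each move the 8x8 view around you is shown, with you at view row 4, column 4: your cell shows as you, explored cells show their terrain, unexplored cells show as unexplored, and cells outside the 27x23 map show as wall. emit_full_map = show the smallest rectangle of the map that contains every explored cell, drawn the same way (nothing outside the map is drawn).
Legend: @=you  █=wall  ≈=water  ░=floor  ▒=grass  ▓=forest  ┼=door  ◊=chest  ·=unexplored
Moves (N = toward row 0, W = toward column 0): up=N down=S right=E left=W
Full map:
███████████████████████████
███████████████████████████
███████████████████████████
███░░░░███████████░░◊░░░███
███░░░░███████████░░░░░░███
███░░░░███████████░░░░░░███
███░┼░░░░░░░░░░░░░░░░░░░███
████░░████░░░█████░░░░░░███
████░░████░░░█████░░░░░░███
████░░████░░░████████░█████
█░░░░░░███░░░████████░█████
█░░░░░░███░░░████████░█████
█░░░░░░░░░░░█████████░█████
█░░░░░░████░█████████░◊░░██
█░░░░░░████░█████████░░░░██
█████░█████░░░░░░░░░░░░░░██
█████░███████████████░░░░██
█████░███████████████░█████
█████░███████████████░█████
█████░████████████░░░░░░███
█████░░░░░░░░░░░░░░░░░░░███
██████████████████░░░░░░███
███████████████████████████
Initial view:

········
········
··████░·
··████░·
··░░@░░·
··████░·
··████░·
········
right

········
········
·████░░·
·████░░·
·░░░@░░·
·████░░·
·████░░·
········

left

········
········
··████░░
··████░░
··░░@░░░
··████░░
··████░░
········

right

········
········
·████░░·
·████░░·
·░░░@░░·
·████░░·
·████░░·
········

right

········
········
████░░░·
████░░░·
░░░░@░░·
████░░░·
████░░░·
········

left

········
········
·████░░░
·████░░░
·░░░@░░░
·████░░░
·████░░░
········

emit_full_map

████░░░
████░░░
░░░@░░░
████░░░
████░░░

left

········
········
··████░░
··████░░
··░░@░░░
··████░░
··████░░
········

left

········
········
··█████░
··█████░
··░░@░░░
··█████░
··█████░
········

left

········
········
··██████
··██████
··░░@░░░
··░█████
··░█████
········

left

········
········
··██████
··██████
··░░@░░░
··░░████
··░░████
········

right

········
········
·███████
·███████
·░░░@░░░
·░░█████
·░░█████
········

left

········
········
··██████
··██████
··░░@░░░
··░░████
··░░████
········

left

········
········
··██████
··██████
··░░@░░░
··░░░███
··░░░███
········

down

········
··██████
··██████
··░░░░░░
··░░@███
··░░░███
··░░░██·
········

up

········
········
··██████
··██████
··░░@░░░
··░░░███
··░░░███
··░░░██·

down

········
··██████
··██████
··░░░░░░
··░░@███
··░░░███
··░░░██·
········

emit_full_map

████████░░░
████████░░░
░░░░░░░░░░░
░░@█████░░░
░░░█████░░░
░░░██······

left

········
···█████
··██████
··░░░░░░
··█░@░██
··█░░░██
··█░░░██
········

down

···█████
··██████
··░░░░░░
··█░░░██
··█░@░██
··█░░░██
··█░░░█·
········

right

··██████
·███████
·░░░░░░░
·█░░░███
·█░░@███
·█░░░██·
·█░░░██·
········

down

·███████
·░░░░░░░
·█░░░███
·█░░░███
·█░░@██·
·█░░░██·
··░░░██·
········

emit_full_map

·████████░░░
█████████░░░
░░░░░░░░░░░░
█░░░█████░░░
█░░░█████░░░
█░░@██······
█░░░██······
·░░░██······


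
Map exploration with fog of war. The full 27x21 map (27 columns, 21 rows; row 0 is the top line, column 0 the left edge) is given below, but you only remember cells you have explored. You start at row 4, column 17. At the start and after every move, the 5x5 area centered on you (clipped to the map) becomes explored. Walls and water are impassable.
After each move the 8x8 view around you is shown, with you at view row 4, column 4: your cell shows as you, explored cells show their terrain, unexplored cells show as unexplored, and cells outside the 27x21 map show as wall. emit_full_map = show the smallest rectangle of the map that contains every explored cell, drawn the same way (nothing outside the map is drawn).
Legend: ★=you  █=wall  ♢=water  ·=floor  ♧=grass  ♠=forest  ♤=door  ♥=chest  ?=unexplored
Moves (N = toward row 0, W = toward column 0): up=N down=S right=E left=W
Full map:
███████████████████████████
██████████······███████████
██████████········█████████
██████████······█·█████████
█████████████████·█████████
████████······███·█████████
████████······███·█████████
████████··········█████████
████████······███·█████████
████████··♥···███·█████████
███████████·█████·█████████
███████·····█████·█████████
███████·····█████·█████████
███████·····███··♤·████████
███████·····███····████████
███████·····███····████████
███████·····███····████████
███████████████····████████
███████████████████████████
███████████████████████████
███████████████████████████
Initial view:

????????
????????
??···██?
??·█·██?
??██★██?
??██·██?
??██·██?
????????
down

????????
??···██?
??·█·██?
??██·██?
??██★██?
??██·██?
??···██?
????????

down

??···██?
??·█·██?
??██·██?
??██·██?
??██★██?
??···██?
??██·██?
????????

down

??·█·██?
??██·██?
??██·██?
??██·██?
??··★██?
??██·██?
??██·██?
????????

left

???·█·██
???██·██
??███·██
??███·██
??··★·██
??███·██
??███·██
????????

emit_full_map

?···██
?·█·██
?██·██
███·██
███·██
··★·██
███·██
███·██

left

????·█·█
????██·█
??·███·█
??·███·█
??··★··█
??·███·█
??·███·█
????????

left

?????·█·
?????██·
??··███·
??··███·
??··★···
??··███·
??··███·
????????

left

??????·█
??????██
??···███
??···███
??··★···
??···███
??···███
????????

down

??????██
??···███
??···███
??······
??··★███
??···███
??·████?
????????

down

??···███
??···███
??······
??···███
??··★███
??·████?
??·████?
????????

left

???···██
???···██
??······
??····██
??♥·★·██
??█·████
??··████
????????

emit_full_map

?????···██
?????·█·██
?????██·██
?···███·██
?···███·██
········██
····███·██
♥·★·███·██
█·████????
··████????

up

???????█
???···██
??····██
??······
??··★·██
??♥···██
??█·████
??··████

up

???????·
???????█
??····██
??····██
??··★···
??····██
??♥···██
??█·████

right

??????·█
??????██
?····███
?····███
?···★···
?····███
?♥···███
?█·████?

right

?????·█·
?????██·
····███·
····███·
····★···
····███·
♥···███·
█·████??

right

????·█·█
????██·█
···███·█
···███·█
····★··█
···███·█
···███·█
·████???

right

???·█·██
???██·██
··███·██
··███·██
····★·██
··███·██
··███·██
████????

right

??·█·██?
??██·██?
·███·██?
·███·██?
····★██?
·███·██?
·███·██?
███?????

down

??██·██?
·███·██?
·███·██?
·····██?
·███★██?
·███·██?
████·██?
███?????

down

·███·██?
·███·██?
·····██?
·███·██?
·███★██?
████·██?
████·██?
????????

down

·███·██?
·····██?
·███·██?
·███·██?
████★██?
████·██?
??██·██?
????????

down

·····██?
·███·██?
·███·██?
████·██?
████★██?
??██·██?
??··♤·█?
????????

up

·███·██?
·····██?
·███·██?
·███·██?
████★██?
████·██?
??██·██?
??··♤·█?

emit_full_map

?????···██
?????·█·██
?????██·██
····███·██
····███·██
········██
····███·██
♥···███·██
█·█████★██
··█████·██
?????██·██
?????··♤·█

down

·····██?
·███·██?
·███·██?
████·██?
████★██?
??██·██?
??··♤·█?
????????

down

·███·██?
·███·██?
████·██?
████·██?
??██★██?
??··♤·█?
??····█?
????????

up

·····██?
·███·██?
·███·██?
████·██?
████★██?
??██·██?
??··♤·█?
??····█?

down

·███·██?
·███·██?
████·██?
████·██?
??██★██?
??··♤·█?
??····█?
????????

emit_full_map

?????···██
?????·█·██
?????██·██
····███·██
····███·██
········██
····███·██
♥···███·██
█·█████·██
··█████·██
?????██★██
?????··♤·█
?????····█

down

·███·██?
████·██?
████·██?
??██·██?
??··★·█?
??····█?
??····█?
????????

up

·███·██?
·███·██?
████·██?
████·██?
??██★██?
??··♤·█?
??····█?
??····█?

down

·███·██?
████·██?
████·██?
??██·██?
??··★·█?
??····█?
??····█?
????????

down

████·██?
████·██?
??██·██?
??··♤·█?
??··★·█?
??····█?
??····█?
????????

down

████·██?
??██·██?
??··♤·█?
??····█?
??··★·█?
??····█?
??····█?
????????

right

███·██??
?██·██??
?··♤·██?
?····██?
?···★██?
?····██?
?····██?
????????

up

███·██??
███·██??
?██·███?
?··♤·██?
?···★██?
?····██?
?····██?
?····██?

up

███·██??
███·██??
███·███?
?██·███?
?··♤★██?
?····██?
?····██?
?····██?

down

███·██??
███·███?
?██·███?
?··♤·██?
?···★██?
?····██?
?····██?
?····██?

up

███·██??
███·██??
███·███?
?██·███?
?··♤★██?
?····██?
?····██?
?····██?

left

·███·██?
████·██?
████·███
??██·███
??··★·██
??····██
??····██
??····██

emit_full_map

?????···██?
?????·█·██?
?????██·██?
····███·██?
····███·██?
········██?
····███·██?
♥···███·██?
█·█████·██?
··█████·███
?????██·███
?????··★·██
?????····██
?????····██
?????····██
?????····██

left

··███·██
█████·██
█████·██
??███·██
??█·★♤·█
??█····█
??█····█
???····█

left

···███·█
·█████·█
·█████·█
??████·█
??██★·♤·
??██····
??██····
????····

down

·█████·█
·█████·█
??████·█
??██··♤·
??██★···
??██····
??██····
????····

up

···███·█
·█████·█
·█████·█
??████·█
??██★·♤·
??██····
??██····
??██····

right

··███·██
█████·██
█████·██
?████·██
?██·★♤·█
?██····█
?██····█
?██····█

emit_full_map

?????···██?
?????·█·██?
?????██·██?
····███·██?
····███·██?
········██?
····███·██?
♥···███·██?
█·█████·██?
··█████·███
???████·███
???██·★♤·██
???██····██
???██····██
???██····██
?????····██


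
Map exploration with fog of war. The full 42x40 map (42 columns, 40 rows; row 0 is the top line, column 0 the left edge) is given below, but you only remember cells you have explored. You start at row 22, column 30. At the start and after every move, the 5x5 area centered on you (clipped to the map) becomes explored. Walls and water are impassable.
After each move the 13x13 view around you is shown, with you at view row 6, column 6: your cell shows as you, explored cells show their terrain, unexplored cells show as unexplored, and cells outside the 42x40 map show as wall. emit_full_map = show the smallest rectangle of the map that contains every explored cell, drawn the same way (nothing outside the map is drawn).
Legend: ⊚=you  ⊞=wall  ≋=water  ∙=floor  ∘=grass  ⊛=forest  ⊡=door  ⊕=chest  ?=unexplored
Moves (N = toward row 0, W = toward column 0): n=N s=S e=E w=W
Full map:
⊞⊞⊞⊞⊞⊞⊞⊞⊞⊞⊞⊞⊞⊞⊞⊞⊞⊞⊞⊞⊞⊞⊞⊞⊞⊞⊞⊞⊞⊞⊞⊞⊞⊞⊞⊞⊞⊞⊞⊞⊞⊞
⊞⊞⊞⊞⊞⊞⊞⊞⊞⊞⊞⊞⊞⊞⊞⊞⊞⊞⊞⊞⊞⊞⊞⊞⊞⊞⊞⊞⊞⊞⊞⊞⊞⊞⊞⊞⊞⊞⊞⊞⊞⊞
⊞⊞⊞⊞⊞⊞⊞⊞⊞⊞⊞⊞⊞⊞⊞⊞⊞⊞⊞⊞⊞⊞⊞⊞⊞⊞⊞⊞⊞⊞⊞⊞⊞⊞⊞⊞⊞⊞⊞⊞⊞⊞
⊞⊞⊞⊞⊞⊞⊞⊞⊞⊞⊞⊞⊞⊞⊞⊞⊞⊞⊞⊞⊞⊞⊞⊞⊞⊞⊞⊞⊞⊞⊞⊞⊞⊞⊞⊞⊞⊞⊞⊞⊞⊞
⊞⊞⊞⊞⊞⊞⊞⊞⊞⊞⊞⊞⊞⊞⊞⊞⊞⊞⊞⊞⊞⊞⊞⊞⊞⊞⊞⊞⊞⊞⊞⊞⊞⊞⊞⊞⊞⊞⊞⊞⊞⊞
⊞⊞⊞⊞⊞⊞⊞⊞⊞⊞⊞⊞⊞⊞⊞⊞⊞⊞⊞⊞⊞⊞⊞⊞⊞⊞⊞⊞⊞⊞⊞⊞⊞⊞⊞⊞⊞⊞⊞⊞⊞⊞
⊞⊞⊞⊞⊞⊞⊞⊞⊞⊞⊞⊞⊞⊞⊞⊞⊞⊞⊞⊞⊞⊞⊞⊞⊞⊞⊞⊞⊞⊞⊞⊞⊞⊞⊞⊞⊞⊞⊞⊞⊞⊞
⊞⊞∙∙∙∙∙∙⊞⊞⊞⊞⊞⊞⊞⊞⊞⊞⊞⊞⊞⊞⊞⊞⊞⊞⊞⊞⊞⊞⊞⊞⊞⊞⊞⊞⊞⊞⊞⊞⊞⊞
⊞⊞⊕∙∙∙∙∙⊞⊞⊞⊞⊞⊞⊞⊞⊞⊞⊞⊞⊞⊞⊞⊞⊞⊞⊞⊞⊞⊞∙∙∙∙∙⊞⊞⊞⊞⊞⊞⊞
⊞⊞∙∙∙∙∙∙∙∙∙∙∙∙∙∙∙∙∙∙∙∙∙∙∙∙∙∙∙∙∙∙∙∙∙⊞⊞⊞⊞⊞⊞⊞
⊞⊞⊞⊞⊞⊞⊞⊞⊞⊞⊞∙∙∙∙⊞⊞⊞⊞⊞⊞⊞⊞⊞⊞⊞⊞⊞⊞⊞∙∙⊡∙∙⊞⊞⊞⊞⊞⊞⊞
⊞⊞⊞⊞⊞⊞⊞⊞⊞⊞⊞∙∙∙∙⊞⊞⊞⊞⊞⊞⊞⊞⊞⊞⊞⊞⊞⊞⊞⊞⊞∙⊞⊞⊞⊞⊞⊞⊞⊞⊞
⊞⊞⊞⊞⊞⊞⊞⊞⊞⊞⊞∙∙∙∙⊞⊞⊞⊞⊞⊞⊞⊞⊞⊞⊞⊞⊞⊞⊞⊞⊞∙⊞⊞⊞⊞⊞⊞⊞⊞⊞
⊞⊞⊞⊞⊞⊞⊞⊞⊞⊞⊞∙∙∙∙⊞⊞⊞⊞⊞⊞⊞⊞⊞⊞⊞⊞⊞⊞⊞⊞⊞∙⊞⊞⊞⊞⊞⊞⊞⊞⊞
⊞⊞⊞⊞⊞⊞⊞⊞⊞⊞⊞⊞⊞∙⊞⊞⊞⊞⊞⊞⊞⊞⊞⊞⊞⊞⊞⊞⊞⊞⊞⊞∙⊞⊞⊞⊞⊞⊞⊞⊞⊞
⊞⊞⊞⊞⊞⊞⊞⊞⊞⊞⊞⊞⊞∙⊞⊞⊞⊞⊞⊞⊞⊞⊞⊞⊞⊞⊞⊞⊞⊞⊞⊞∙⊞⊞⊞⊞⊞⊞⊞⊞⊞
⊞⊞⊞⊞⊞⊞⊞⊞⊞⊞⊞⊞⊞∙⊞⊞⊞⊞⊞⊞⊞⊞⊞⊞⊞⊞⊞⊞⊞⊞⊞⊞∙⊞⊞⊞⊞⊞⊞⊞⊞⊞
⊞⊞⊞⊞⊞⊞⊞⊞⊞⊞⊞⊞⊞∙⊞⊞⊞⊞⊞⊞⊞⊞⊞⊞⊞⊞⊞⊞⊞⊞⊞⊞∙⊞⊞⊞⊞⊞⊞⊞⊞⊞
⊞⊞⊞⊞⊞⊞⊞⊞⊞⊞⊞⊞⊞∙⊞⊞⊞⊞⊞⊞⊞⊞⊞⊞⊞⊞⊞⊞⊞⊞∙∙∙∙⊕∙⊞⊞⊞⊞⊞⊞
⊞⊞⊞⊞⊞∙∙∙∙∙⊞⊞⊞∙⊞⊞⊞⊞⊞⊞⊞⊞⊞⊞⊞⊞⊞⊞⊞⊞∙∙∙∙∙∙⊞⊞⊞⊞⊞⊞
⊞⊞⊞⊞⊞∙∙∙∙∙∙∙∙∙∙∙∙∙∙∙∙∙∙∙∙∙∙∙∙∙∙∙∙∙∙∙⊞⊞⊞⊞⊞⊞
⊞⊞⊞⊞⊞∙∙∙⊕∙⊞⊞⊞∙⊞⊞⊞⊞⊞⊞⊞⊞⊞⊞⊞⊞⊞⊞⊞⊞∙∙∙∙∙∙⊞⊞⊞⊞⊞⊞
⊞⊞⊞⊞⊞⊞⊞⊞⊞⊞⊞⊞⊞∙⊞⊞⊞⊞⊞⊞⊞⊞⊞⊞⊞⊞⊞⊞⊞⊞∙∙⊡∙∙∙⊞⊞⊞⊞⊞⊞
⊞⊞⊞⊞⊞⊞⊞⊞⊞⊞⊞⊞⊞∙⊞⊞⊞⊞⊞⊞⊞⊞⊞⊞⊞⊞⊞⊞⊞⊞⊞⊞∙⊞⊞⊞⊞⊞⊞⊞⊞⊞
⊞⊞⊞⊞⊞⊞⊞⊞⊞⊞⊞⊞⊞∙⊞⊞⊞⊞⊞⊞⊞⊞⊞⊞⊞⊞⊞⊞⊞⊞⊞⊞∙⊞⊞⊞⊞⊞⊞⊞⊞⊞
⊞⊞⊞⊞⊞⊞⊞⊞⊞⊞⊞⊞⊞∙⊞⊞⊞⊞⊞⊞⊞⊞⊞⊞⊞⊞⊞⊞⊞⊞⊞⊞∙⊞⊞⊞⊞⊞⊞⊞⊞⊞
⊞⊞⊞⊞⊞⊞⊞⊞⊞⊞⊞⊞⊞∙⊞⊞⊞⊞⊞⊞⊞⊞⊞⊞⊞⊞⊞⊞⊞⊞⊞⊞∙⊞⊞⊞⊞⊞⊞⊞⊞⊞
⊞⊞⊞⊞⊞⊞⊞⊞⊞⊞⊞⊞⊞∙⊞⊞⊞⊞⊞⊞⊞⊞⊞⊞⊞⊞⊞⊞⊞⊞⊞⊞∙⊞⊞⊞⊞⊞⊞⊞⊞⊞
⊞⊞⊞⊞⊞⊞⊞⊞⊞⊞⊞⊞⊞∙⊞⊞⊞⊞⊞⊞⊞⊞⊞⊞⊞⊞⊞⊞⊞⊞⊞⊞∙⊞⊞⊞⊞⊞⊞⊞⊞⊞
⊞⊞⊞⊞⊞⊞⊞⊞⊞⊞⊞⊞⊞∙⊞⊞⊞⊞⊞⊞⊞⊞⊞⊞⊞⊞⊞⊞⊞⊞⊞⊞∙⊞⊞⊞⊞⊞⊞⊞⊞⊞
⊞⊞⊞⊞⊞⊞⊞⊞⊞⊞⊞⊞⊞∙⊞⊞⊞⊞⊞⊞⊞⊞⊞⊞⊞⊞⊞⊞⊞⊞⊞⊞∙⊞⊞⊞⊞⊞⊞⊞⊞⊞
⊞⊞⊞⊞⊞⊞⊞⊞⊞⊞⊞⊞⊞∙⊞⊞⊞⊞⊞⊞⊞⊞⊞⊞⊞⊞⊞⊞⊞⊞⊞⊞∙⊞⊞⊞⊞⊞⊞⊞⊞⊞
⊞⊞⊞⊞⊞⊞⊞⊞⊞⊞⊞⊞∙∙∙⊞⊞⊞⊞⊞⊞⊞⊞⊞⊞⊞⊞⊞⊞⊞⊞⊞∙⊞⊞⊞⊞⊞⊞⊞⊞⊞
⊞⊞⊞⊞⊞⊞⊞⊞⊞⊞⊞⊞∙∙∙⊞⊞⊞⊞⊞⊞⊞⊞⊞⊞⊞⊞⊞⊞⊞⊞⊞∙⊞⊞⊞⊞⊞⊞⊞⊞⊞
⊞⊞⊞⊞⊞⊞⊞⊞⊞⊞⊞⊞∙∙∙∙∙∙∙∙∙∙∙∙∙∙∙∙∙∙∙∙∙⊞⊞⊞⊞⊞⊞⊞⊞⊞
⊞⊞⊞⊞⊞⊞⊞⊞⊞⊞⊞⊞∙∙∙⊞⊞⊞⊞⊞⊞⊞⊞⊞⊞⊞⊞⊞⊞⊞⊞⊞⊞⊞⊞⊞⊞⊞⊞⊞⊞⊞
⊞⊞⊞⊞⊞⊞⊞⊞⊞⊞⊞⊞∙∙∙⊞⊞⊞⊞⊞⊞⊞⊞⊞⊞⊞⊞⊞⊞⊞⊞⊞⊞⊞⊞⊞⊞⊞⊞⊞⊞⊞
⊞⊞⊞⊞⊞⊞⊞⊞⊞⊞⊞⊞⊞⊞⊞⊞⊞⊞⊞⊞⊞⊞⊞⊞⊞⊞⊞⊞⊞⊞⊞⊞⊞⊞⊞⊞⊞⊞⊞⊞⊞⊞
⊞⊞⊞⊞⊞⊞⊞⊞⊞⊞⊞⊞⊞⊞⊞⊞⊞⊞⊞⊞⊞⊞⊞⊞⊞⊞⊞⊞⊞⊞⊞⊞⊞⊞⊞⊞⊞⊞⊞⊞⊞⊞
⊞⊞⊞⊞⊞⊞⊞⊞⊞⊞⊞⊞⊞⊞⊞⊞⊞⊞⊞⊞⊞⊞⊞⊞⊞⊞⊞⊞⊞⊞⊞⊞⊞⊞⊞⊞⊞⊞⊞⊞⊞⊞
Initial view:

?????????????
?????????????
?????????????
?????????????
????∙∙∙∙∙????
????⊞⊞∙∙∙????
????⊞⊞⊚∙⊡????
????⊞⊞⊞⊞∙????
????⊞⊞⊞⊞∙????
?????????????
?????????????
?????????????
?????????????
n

?????????????
?????????????
?????????????
?????????????
????⊞⊞∙∙∙????
????∙∙∙∙∙????
????⊞⊞⊚∙∙????
????⊞⊞∙∙⊡????
????⊞⊞⊞⊞∙????
????⊞⊞⊞⊞∙????
?????????????
?????????????
?????????????

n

?????????????
?????????????
?????????????
?????????????
????⊞⊞∙∙∙????
????⊞⊞∙∙∙????
????∙∙⊚∙∙????
????⊞⊞∙∙∙????
????⊞⊞∙∙⊡????
????⊞⊞⊞⊞∙????
????⊞⊞⊞⊞∙????
?????????????
?????????????

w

?????????????
?????????????
?????????????
?????????????
????⊞⊞⊞∙∙∙???
????⊞⊞⊞∙∙∙???
????∙∙⊚∙∙∙???
????⊞⊞⊞∙∙∙???
????⊞⊞⊞∙∙⊡???
?????⊞⊞⊞⊞∙???
?????⊞⊞⊞⊞∙???
?????????????
?????????????

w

?????????????
?????????????
?????????????
?????????????
????⊞⊞⊞⊞∙∙∙??
????⊞⊞⊞⊞∙∙∙??
????∙∙⊚∙∙∙∙??
????⊞⊞⊞⊞∙∙∙??
????⊞⊞⊞⊞∙∙⊡??
??????⊞⊞⊞⊞∙??
??????⊞⊞⊞⊞∙??
?????????????
?????????????

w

?????????????
?????????????
?????????????
?????????????
????⊞⊞⊞⊞⊞∙∙∙?
????⊞⊞⊞⊞⊞∙∙∙?
????∙∙⊚∙∙∙∙∙?
????⊞⊞⊞⊞⊞∙∙∙?
????⊞⊞⊞⊞⊞∙∙⊡?
???????⊞⊞⊞⊞∙?
???????⊞⊞⊞⊞∙?
?????????????
?????????????

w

?????????????
?????????????
?????????????
?????????????
????⊞⊞⊞⊞⊞⊞∙∙∙
????⊞⊞⊞⊞⊞⊞∙∙∙
????∙∙⊚∙∙∙∙∙∙
????⊞⊞⊞⊞⊞⊞∙∙∙
????⊞⊞⊞⊞⊞⊞∙∙⊡
????????⊞⊞⊞⊞∙
????????⊞⊞⊞⊞∙
?????????????
?????????????

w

?????????????
?????????????
?????????????
?????????????
????⊞⊞⊞⊞⊞⊞⊞∙∙
????⊞⊞⊞⊞⊞⊞⊞∙∙
????∙∙⊚∙∙∙∙∙∙
????⊞⊞⊞⊞⊞⊞⊞∙∙
????⊞⊞⊞⊞⊞⊞⊞∙∙
?????????⊞⊞⊞⊞
?????????⊞⊞⊞⊞
?????????????
?????????????

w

?????????????
?????????????
?????????????
?????????????
????⊞⊞⊞⊞⊞⊞⊞⊞∙
????⊞⊞⊞⊞⊞⊞⊞⊞∙
????∙∙⊚∙∙∙∙∙∙
????⊞⊞⊞⊞⊞⊞⊞⊞∙
????⊞⊞⊞⊞⊞⊞⊞⊞∙
??????????⊞⊞⊞
??????????⊞⊞⊞
?????????????
?????????????

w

?????????????
?????????????
?????????????
?????????????
????⊞⊞⊞⊞⊞⊞⊞⊞⊞
????⊞⊞⊞⊞⊞⊞⊞⊞⊞
????∙∙⊚∙∙∙∙∙∙
????⊞⊞⊞⊞⊞⊞⊞⊞⊞
????⊞⊞⊞⊞⊞⊞⊞⊞⊞
???????????⊞⊞
???????????⊞⊞
?????????????
?????????????

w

?????????????
?????????????
?????????????
?????????????
????⊞⊞⊞⊞⊞⊞⊞⊞⊞
????⊞⊞⊞⊞⊞⊞⊞⊞⊞
????∙∙⊚∙∙∙∙∙∙
????⊞⊞⊞⊞⊞⊞⊞⊞⊞
????⊞⊞⊞⊞⊞⊞⊞⊞⊞
????????????⊞
????????????⊞
?????????????
?????????????

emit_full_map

⊞⊞⊞⊞⊞⊞⊞⊞⊞⊞∙∙∙
⊞⊞⊞⊞⊞⊞⊞⊞⊞⊞∙∙∙
∙∙⊚∙∙∙∙∙∙∙∙∙∙
⊞⊞⊞⊞⊞⊞⊞⊞⊞⊞∙∙∙
⊞⊞⊞⊞⊞⊞⊞⊞⊞⊞∙∙⊡
????????⊞⊞⊞⊞∙
????????⊞⊞⊞⊞∙

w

?????????????
?????????????
?????????????
?????????????
????⊞⊞⊞⊞⊞⊞⊞⊞⊞
????⊞⊞⊞⊞⊞⊞⊞⊞⊞
????∙∙⊚∙∙∙∙∙∙
????⊞⊞⊞⊞⊞⊞⊞⊞⊞
????⊞⊞⊞⊞⊞⊞⊞⊞⊞
?????????????
?????????????
?????????????
?????????????

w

?????????????
?????????????
?????????????
?????????????
????⊞⊞⊞⊞⊞⊞⊞⊞⊞
????⊞⊞⊞⊞⊞⊞⊞⊞⊞
????∙∙⊚∙∙∙∙∙∙
????⊞⊞⊞⊞⊞⊞⊞⊞⊞
????⊞⊞⊞⊞⊞⊞⊞⊞⊞
?????????????
?????????????
?????????????
?????????????


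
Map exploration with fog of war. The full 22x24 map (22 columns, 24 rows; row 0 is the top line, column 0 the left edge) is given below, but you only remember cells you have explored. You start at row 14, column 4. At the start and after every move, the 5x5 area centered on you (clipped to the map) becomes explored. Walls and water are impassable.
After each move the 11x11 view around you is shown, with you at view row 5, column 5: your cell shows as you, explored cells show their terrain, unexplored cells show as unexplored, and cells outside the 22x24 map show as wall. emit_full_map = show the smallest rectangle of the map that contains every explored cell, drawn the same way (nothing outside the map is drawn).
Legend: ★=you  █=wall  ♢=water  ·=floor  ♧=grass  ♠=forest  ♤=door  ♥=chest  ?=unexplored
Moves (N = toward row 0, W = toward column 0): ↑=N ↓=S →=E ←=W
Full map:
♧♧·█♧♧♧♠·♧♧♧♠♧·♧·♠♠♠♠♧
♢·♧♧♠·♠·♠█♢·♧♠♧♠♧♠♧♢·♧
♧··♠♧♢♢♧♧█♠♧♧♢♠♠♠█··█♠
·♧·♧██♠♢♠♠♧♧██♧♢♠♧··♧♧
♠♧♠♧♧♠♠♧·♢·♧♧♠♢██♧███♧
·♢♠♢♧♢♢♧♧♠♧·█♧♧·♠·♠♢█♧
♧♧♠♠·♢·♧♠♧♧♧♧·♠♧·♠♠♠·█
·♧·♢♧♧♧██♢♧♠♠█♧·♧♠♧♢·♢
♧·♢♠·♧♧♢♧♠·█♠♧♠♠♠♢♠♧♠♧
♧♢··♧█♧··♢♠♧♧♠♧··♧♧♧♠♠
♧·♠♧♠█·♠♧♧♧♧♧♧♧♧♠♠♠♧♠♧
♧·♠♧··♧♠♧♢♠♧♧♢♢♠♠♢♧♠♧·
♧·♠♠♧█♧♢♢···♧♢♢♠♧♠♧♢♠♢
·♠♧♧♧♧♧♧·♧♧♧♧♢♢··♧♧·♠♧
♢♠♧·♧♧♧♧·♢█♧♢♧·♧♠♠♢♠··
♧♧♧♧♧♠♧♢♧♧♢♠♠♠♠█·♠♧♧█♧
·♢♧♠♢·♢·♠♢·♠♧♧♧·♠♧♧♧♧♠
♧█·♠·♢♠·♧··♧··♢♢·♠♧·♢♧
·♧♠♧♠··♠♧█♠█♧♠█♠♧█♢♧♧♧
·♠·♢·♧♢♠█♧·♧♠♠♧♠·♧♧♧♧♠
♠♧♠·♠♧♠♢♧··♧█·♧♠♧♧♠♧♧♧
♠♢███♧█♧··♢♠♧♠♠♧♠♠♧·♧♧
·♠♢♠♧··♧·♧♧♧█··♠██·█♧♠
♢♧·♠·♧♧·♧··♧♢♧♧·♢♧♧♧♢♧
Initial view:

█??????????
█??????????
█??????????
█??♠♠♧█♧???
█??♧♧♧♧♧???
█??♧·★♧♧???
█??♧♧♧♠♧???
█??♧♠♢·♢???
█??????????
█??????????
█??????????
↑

█??????????
█??????????
█??????????
█??♠♧··♧???
█??♠♠♧█♧???
█??♧♧★♧♧???
█??♧·♧♧♧???
█??♧♧♧♠♧???
█??♧♠♢·♢???
█??????????
█??????????

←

██?????????
██?????????
██?????????
██?·♠♧··♧??
██?·♠♠♧█♧??
██?♠♧★♧♧♧??
██?♠♧·♧♧♧??
██?♧♧♧♧♠♧??
██??♧♠♢·♢??
██?????????
██?????????

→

█??????????
█??????????
█??????????
█?·♠♧··♧???
█?·♠♠♧█♧???
█?♠♧♧★♧♧???
█?♠♧·♧♧♧???
█?♧♧♧♧♠♧???
█??♧♠♢·♢???
█??????????
█??????????

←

██?????????
██?????????
██?????????
██?·♠♧··♧??
██?·♠♠♧█♧??
██?♠♧★♧♧♧??
██?♠♧·♧♧♧??
██?♧♧♧♧♠♧??
██??♧♠♢·♢??
██?????????
██?????????

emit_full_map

·♠♧··♧
·♠♠♧█♧
♠♧★♧♧♧
♠♧·♧♧♧
♧♧♧♧♠♧
?♧♠♢·♢

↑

██?????????
██?????????
██?????????
██?·♠♧♠█???
██?·♠♧··♧??
██?·♠★♧█♧??
██?♠♧♧♧♧♧??
██?♠♧·♧♧♧??
██?♧♧♧♧♠♧??
██??♧♠♢·♢??
██?????????

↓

██?????????
██?????????
██?·♠♧♠█???
██?·♠♧··♧??
██?·♠♠♧█♧??
██?♠♧★♧♧♧??
██?♠♧·♧♧♧??
██?♧♧♧♧♠♧??
██??♧♠♢·♢??
██?????????
██?????????

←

███????????
███????????
███?·♠♧♠█??
███♧·♠♧··♧?
███♧·♠♠♧█♧?
███·♠★♧♧♧♧?
███♢♠♧·♧♧♧?
███♧♧♧♧♧♠♧?
███??♧♠♢·♢?
███????????
███????????

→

██?????????
██?????????
██?·♠♧♠█???
██♧·♠♧··♧??
██♧·♠♠♧█♧??
██·♠♧★♧♧♧??
██♢♠♧·♧♧♧??
██♧♧♧♧♧♠♧??
██??♧♠♢·♢??
██?????????
██?????????

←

███????????
███????????
███?·♠♧♠█??
███♧·♠♧··♧?
███♧·♠♠♧█♧?
███·♠★♧♧♧♧?
███♢♠♧·♧♧♧?
███♧♧♧♧♧♠♧?
███??♧♠♢·♢?
███????????
███????????

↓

███????????
███?·♠♧♠█??
███♧·♠♧··♧?
███♧·♠♠♧█♧?
███·♠♧♧♧♧♧?
███♢♠★·♧♧♧?
███♧♧♧♧♧♠♧?
███·♢♧♠♢·♢?
███????????
███????????
███????????

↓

███?·♠♧♠█??
███♧·♠♧··♧?
███♧·♠♠♧█♧?
███·♠♧♧♧♧♧?
███♢♠♧·♧♧♧?
███♧♧★♧♧♠♧?
███·♢♧♠♢·♢?
███♧█·♠·???
███????????
███????????
███????????

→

██?·♠♧♠█???
██♧·♠♧··♧??
██♧·♠♠♧█♧??
██·♠♧♧♧♧♧??
██♢♠♧·♧♧♧??
██♧♧♧★♧♠♧??
██·♢♧♠♢·♢??
██♧█·♠·♢???
██?????????
██?????????
██?????????

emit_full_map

?·♠♧♠█?
♧·♠♧··♧
♧·♠♠♧█♧
·♠♧♧♧♧♧
♢♠♧·♧♧♧
♧♧♧★♧♠♧
·♢♧♠♢·♢
♧█·♠·♢?

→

█?·♠♧♠█????
█♧·♠♧··♧???
█♧·♠♠♧█♧???
█·♠♧♧♧♧♧???
█♢♠♧·♧♧♧???
█♧♧♧♧★♠♧???
█·♢♧♠♢·♢???
█♧█·♠·♢♠???
█??????????
█??????????
█??????????

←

██?·♠♧♠█???
██♧·♠♧··♧??
██♧·♠♠♧█♧??
██·♠♧♧♧♧♧??
██♢♠♧·♧♧♧??
██♧♧♧★♧♠♧??
██·♢♧♠♢·♢??
██♧█·♠·♢♠??
██?????????
██?????????
██?????????

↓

██♧·♠♧··♧??
██♧·♠♠♧█♧??
██·♠♧♧♧♧♧??
██♢♠♧·♧♧♧??
██♧♧♧♧♧♠♧??
██·♢♧★♢·♢??
██♧█·♠·♢♠??
██?♧♠♧♠·???
██?????????
██?????????
██?????????

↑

██?·♠♧♠█???
██♧·♠♧··♧??
██♧·♠♠♧█♧??
██·♠♧♧♧♧♧??
██♢♠♧·♧♧♧??
██♧♧♧★♧♠♧??
██·♢♧♠♢·♢??
██♧█·♠·♢♠??
██?♧♠♧♠·???
██?????????
██?????????

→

█?·♠♧♠█????
█♧·♠♧··♧???
█♧·♠♠♧█♧???
█·♠♧♧♧♧♧???
█♢♠♧·♧♧♧???
█♧♧♧♧★♠♧???
█·♢♧♠♢·♢???
█♧█·♠·♢♠???
█?♧♠♧♠·????
█??????????
█??????????

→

?·♠♧♠█?????
♧·♠♧··♧????
♧·♠♠♧█♧????
·♠♧♧♧♧♧♧???
♢♠♧·♧♧♧♧???
♧♧♧♧♧★♧♢???
·♢♧♠♢·♢·???
♧█·♠·♢♠·???
?♧♠♧♠·?????
???????????
???????????

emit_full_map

?·♠♧♠█??
♧·♠♧··♧?
♧·♠♠♧█♧?
·♠♧♧♧♧♧♧
♢♠♧·♧♧♧♧
♧♧♧♧♧★♧♢
·♢♧♠♢·♢·
♧█·♠·♢♠·
?♧♠♧♠·??

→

·♠♧♠█??????
·♠♧··♧?????
·♠♠♧█♧?????
♠♧♧♧♧♧♧·???
♠♧·♧♧♧♧·???
♧♧♧♧♠★♢♧???
♢♧♠♢·♢·♠???
█·♠·♢♠·♧???
♧♠♧♠·??????
???????????
???????????

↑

???????????
·♠♧♠█??????
·♠♧··♧?????
·♠♠♧█♧♢♢???
♠♧♧♧♧♧♧·???
♠♧·♧♧★♧·???
♧♧♧♧♠♧♢♧???
♢♧♠♢·♢·♠???
█·♠·♢♠·♧???
♧♠♧♠·??????
???????????

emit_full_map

?·♠♧♠█???
♧·♠♧··♧??
♧·♠♠♧█♧♢♢
·♠♧♧♧♧♧♧·
♢♠♧·♧♧★♧·
♧♧♧♧♧♠♧♢♧
·♢♧♠♢·♢·♠
♧█·♠·♢♠·♧
?♧♠♧♠·???
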